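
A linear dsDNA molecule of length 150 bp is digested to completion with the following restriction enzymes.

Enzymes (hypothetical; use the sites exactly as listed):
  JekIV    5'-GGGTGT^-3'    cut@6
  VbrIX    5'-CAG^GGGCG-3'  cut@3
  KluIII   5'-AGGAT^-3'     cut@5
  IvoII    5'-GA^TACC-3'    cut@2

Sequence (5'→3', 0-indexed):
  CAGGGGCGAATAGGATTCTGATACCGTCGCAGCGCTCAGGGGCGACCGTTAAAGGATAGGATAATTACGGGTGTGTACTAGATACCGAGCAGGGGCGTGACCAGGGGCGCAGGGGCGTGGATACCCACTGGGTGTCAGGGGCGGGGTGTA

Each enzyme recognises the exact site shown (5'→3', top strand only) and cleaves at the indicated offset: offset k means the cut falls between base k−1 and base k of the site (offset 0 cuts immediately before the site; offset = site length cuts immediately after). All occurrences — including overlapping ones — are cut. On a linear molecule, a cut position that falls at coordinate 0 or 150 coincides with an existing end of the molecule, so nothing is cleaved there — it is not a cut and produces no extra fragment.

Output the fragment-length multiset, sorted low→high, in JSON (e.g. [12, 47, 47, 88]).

Site scan:
  JekIV GGGTGT/6: at [68, 129, 143] ⇒ [74, 135, 149]
  VbrIX CAGGGGCG/3: at [0, 36, 89, 101, 109, 135] ⇒ [3, 39, 92, 104, 112, 138]
  KluIII AGGAT/5: at [11, 52, 57] ⇒ [16, 57, 62]
  IvoII GATACC/2: at [19, 80, 119] ⇒ [21, 82, 121]

All cut coordinates (distinct, sorted): [3, 16, 21, 39, 57, 62, 74, 82, 92, 104, 112, 121, 135, 138, 149]

Fragment lengths:
  [0,3): 3 bp
  [3,16): 13 bp
  [16,21): 5 bp
  [21,39): 18 bp
  [39,57): 18 bp
  [57,62): 5 bp
  [62,74): 12 bp
  [74,82): 8 bp
  [82,92): 10 bp
  [92,104): 12 bp
  [104,112): 8 bp
  [112,121): 9 bp
  [121,135): 14 bp
  [135,138): 3 bp
  [138,149): 11 bp
  [149,150): 1 bp

[1,3,3,5,5,8,8,9,10,11,12,12,13,14,18,18]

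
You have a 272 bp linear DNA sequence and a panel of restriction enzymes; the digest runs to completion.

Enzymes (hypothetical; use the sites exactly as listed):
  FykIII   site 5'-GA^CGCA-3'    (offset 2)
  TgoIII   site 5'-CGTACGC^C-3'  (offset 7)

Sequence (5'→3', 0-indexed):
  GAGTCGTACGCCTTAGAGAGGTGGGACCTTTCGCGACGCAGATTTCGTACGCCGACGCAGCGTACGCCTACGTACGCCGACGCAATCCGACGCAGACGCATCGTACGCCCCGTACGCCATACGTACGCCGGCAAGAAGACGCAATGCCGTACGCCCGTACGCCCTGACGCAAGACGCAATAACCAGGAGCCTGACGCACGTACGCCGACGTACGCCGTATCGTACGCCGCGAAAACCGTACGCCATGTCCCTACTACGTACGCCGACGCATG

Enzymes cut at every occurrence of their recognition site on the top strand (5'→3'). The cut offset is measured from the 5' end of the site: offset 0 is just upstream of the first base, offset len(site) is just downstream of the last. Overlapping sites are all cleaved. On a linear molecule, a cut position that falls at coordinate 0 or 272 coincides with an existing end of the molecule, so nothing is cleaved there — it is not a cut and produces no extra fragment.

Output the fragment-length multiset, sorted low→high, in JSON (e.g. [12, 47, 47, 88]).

Site scan:
  FykIII GACGCA/2: at [34, 53, 78, 88, 94, 137, 165, 172, 192, 264] ⇒ [36, 55, 80, 90, 96, 139, 167, 174, 194, 266]
  TgoIII CGTACGCC/7: at [4, 45, 60, 70, 101, 110, 121, 147, 155, 198, 208, 220, 236, 256] ⇒ [11, 52, 67, 77, 108, 117, 128, 154, 162, 205, 215, 227, 243, 263]

Pooled cuts: [11, 36, 52, 55, 67, 77, 80, 90, 96, 108, 117, 128, 139, 154, 162, 167, 174, 194, 205, 215, 227, 243, 263, 266]

Fragments:
  [0,11): 11 bp
  [11,36): 25 bp
  [36,52): 16 bp
  [52,55): 3 bp
  [55,67): 12 bp
  [67,77): 10 bp
  [77,80): 3 bp
  [80,90): 10 bp
  [90,96): 6 bp
  [96,108): 12 bp
  [108,117): 9 bp
  [117,128): 11 bp
  [128,139): 11 bp
  [139,154): 15 bp
  [154,162): 8 bp
  [162,167): 5 bp
  [167,174): 7 bp
  [174,194): 20 bp
  [194,205): 11 bp
  [205,215): 10 bp
  [215,227): 12 bp
  [227,243): 16 bp
  [243,263): 20 bp
  [263,266): 3 bp
  [266,272): 6 bp

[3,3,3,5,6,6,7,8,9,10,10,10,11,11,11,11,12,12,12,15,16,16,20,20,25]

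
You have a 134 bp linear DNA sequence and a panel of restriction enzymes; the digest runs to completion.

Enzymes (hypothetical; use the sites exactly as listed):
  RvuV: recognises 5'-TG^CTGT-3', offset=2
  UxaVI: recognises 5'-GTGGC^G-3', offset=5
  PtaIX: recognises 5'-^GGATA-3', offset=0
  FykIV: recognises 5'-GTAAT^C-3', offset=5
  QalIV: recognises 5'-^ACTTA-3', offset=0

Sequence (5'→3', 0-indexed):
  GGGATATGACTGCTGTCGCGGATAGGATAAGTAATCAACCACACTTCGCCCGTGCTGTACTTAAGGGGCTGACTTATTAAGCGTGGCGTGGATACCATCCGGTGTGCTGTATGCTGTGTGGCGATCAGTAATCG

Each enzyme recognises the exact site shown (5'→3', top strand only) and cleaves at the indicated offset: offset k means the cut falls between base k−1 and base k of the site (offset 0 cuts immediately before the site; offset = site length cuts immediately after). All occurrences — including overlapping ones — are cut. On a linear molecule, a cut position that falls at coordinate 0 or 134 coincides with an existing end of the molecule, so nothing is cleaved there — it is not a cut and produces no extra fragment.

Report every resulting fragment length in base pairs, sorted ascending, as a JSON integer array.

[1,2,2,4,5,7,7,9,10,11,11,13,16,17,19]

Per-enzyme occurrences:
  RvuV (TGCTGT, off=2): starts [10, 52, 104, 111] → cuts [12, 54, 106, 113]
  UxaVI (GTGGCG, off=5): starts [82, 117] → cuts [87, 122]
  PtaIX (GGATA, off=0): starts [1, 19, 24, 89] → cuts [1, 19, 24, 89]
  FykIV (GTAATC, off=5): starts [30, 127] → cuts [35, 132]
  QalIV (ACTTA, off=0): starts [58, 71] → cuts [58, 71]

All cut coordinates (distinct, sorted): [1, 12, 19, 24, 35, 54, 58, 71, 87, 89, 106, 113, 122, 132]

Fragments:
  [0,1): 1 bp
  [1,12): 11 bp
  [12,19): 7 bp
  [19,24): 5 bp
  [24,35): 11 bp
  [35,54): 19 bp
  [54,58): 4 bp
  [58,71): 13 bp
  [71,87): 16 bp
  [87,89): 2 bp
  [89,106): 17 bp
  [106,113): 7 bp
  [113,122): 9 bp
  [122,132): 10 bp
  [132,134): 2 bp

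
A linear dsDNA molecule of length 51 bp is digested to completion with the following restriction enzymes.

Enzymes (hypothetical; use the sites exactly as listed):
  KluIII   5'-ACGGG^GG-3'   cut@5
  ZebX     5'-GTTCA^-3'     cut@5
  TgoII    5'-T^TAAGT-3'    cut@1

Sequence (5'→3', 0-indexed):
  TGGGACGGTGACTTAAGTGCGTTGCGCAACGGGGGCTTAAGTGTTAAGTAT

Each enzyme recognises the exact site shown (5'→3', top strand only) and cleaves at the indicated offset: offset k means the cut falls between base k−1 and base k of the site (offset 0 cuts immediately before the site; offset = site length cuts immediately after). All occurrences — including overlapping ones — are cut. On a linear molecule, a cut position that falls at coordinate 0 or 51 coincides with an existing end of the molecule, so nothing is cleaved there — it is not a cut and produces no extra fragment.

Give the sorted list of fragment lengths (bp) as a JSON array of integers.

[4,7,7,13,20]

Site scan:
  KluIII ACGGGGG/5: at [28] ⇒ [33]
  ZebX (GTTCA, off=5): no sites
  TgoII TTAAGT/1: at [12, 36, 43] ⇒ [13, 37, 44]

Pooled cuts: [13, 33, 37, 44]

Fragments:
  [0,13): 13 bp
  [13,33): 20 bp
  [33,37): 4 bp
  [37,44): 7 bp
  [44,51): 7 bp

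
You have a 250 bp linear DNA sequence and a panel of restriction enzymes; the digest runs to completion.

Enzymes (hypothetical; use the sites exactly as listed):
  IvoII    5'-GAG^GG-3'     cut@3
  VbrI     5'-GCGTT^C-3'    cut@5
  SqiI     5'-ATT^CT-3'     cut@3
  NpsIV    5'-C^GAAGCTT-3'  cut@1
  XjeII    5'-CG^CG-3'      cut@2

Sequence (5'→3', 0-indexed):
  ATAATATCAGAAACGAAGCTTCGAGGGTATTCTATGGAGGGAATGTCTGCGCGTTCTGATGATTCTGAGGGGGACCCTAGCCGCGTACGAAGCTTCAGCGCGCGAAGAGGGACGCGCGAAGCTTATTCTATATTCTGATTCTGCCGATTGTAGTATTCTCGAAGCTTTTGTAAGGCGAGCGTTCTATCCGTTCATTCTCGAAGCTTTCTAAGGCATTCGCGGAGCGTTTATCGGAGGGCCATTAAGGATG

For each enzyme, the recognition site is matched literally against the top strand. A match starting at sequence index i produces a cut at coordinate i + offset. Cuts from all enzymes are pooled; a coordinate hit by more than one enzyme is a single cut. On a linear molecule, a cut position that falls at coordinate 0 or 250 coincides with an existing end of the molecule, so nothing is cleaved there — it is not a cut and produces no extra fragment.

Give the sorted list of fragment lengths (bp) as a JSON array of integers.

Per-enzyme occurrences:
  IvoII GAGGG/3: at [22, 36, 66, 106, 233] ⇒ [25, 39, 69, 109, 236]
  VbrI GCGTTC/5: at [50, 178] ⇒ [55, 183]
  SqiI ATTCT/3: at [28, 61, 124, 131, 137, 154, 193] ⇒ [31, 64, 127, 134, 140, 157, 196]
  NpsIV CGAAGCTT/1: at [13, 87, 116, 159, 198] ⇒ [14, 88, 117, 160, 199]
  XjeII CGCG/2: at [49, 81, 98, 100, 112, 114, 217] ⇒ [51, 83, 100, 102, 114, 116, 219]

All cut coordinates (distinct, sorted): [14, 25, 31, 39, 51, 55, 64, 69, 83, 88, 100, 102, 109, 114, 116, 117, 127, 134, 140, 157, 160, 183, 196, 199, 219, 236]

Fragment lengths:
  [0,14): 14 bp
  [14,25): 11 bp
  [25,31): 6 bp
  [31,39): 8 bp
  [39,51): 12 bp
  [51,55): 4 bp
  [55,64): 9 bp
  [64,69): 5 bp
  [69,83): 14 bp
  [83,88): 5 bp
  [88,100): 12 bp
  [100,102): 2 bp
  [102,109): 7 bp
  [109,114): 5 bp
  [114,116): 2 bp
  [116,117): 1 bp
  [117,127): 10 bp
  [127,134): 7 bp
  [134,140): 6 bp
  [140,157): 17 bp
  [157,160): 3 bp
  [160,183): 23 bp
  [183,196): 13 bp
  [196,199): 3 bp
  [199,219): 20 bp
  [219,236): 17 bp
  [236,250): 14 bp

[1,2,2,3,3,4,5,5,5,6,6,7,7,8,9,10,11,12,12,13,14,14,14,17,17,20,23]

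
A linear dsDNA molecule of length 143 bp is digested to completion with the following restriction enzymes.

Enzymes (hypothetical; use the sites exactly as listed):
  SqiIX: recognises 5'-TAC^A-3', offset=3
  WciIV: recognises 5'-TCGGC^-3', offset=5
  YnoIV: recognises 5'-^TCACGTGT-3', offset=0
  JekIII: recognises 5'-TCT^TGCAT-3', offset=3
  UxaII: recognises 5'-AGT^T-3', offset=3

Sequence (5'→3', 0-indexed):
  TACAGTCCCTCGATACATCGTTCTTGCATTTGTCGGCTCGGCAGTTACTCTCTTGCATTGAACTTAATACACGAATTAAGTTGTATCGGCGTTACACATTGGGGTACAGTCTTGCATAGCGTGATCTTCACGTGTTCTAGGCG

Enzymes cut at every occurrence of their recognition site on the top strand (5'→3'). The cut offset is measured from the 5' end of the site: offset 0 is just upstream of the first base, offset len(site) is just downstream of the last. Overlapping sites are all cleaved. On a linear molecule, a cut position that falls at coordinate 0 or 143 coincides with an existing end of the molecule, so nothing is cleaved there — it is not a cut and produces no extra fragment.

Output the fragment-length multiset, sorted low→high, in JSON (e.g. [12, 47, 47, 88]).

[3,3,5,5,5,8,8,9,11,12,13,13,15,16,17]

Scan for sites:
  SqiIX TACA/3: at [0, 13, 67, 92, 104] ⇒ [3, 16, 70, 95, 107]
  WciIV TCGGC/5: at [32, 37, 85] ⇒ [37, 42, 90]
  YnoIV TCACGTGT/0: at [127] ⇒ [127]
  JekIII TCTTGCAT/3: at [21, 50, 109] ⇒ [24, 53, 112]
  UxaII AGTT/3: at [42, 78] ⇒ [45, 81]

All cut coordinates (distinct, sorted): [3, 16, 24, 37, 42, 45, 53, 70, 81, 90, 95, 107, 112, 127]

Fragments:
  [0,3): 3 bp
  [3,16): 13 bp
  [16,24): 8 bp
  [24,37): 13 bp
  [37,42): 5 bp
  [42,45): 3 bp
  [45,53): 8 bp
  [53,70): 17 bp
  [70,81): 11 bp
  [81,90): 9 bp
  [90,95): 5 bp
  [95,107): 12 bp
  [107,112): 5 bp
  [112,127): 15 bp
  [127,143): 16 bp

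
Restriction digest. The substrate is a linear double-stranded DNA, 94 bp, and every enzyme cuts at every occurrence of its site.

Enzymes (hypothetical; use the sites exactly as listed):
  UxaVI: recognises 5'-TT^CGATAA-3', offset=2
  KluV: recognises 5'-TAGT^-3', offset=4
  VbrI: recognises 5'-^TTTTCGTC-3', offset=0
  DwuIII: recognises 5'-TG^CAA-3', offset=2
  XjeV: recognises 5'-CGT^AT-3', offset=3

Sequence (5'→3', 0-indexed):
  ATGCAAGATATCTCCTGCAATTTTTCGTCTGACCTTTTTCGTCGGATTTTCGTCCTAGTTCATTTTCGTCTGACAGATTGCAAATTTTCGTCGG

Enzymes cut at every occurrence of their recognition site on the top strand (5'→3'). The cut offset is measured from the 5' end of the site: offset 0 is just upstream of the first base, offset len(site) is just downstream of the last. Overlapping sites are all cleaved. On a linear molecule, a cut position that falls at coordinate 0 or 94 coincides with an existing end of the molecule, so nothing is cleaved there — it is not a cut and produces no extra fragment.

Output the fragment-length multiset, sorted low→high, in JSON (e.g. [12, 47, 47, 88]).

Site scan:
  UxaVI (TTCGATAA, off=2): no sites
  KluV (TAGT, off=4): starts [55] → cuts [59]
  VbrI (TTTTCGTC, off=0): starts [21, 35, 46, 62, 84] → cuts [21, 35, 46, 62, 84]
  DwuIII (TGCAA, off=2): starts [1, 15, 78] → cuts [3, 17, 80]
  XjeV (CGTAT, off=3): no sites

Pooled cuts: [3, 17, 21, 35, 46, 59, 62, 80, 84]

Fragment lengths:
  [0,3): 3 bp
  [3,17): 14 bp
  [17,21): 4 bp
  [21,35): 14 bp
  [35,46): 11 bp
  [46,59): 13 bp
  [59,62): 3 bp
  [62,80): 18 bp
  [80,84): 4 bp
  [84,94): 10 bp

[3,3,4,4,10,11,13,14,14,18]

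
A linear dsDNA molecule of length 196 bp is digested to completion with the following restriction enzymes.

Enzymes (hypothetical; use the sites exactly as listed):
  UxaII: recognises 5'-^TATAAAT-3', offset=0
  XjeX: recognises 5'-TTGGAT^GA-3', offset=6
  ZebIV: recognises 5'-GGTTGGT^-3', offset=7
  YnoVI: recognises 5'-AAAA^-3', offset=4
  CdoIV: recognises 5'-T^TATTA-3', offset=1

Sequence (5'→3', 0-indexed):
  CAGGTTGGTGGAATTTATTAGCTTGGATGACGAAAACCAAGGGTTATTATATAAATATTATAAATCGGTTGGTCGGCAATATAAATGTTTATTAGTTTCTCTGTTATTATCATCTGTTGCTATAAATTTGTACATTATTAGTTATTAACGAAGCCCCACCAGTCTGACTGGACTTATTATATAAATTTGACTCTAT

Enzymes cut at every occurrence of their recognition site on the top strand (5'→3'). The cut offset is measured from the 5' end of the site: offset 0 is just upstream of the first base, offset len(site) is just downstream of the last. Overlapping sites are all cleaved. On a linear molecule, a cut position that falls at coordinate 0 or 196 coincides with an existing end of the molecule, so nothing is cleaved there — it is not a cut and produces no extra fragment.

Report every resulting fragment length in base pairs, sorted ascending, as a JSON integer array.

Per-enzyme occurrences:
  UxaII (TATAAAT, off=0): starts [49, 58, 79, 120, 179] → cuts [49, 58, 79, 120, 179]
  XjeX (TTGGATGA, off=6): starts [22] → cuts [28]
  ZebIV (GGTTGGT, off=7): starts [2, 66] → cuts [9, 73]
  YnoVI (AAAA, off=4): starts [32] → cuts [36]
  CdoIV (TTATTA, off=1): starts [14, 43, 88, 103, 134, 141, 173] → cuts [15, 44, 89, 104, 135, 142, 174]

All cut coordinates (distinct, sorted): [9, 15, 28, 36, 44, 49, 58, 73, 79, 89, 104, 120, 135, 142, 174, 179]

Fragments:
  [0,9): 9 bp
  [9,15): 6 bp
  [15,28): 13 bp
  [28,36): 8 bp
  [36,44): 8 bp
  [44,49): 5 bp
  [49,58): 9 bp
  [58,73): 15 bp
  [73,79): 6 bp
  [79,89): 10 bp
  [89,104): 15 bp
  [104,120): 16 bp
  [120,135): 15 bp
  [135,142): 7 bp
  [142,174): 32 bp
  [174,179): 5 bp
  [179,196): 17 bp

[5,5,6,6,7,8,8,9,9,10,13,15,15,15,16,17,32]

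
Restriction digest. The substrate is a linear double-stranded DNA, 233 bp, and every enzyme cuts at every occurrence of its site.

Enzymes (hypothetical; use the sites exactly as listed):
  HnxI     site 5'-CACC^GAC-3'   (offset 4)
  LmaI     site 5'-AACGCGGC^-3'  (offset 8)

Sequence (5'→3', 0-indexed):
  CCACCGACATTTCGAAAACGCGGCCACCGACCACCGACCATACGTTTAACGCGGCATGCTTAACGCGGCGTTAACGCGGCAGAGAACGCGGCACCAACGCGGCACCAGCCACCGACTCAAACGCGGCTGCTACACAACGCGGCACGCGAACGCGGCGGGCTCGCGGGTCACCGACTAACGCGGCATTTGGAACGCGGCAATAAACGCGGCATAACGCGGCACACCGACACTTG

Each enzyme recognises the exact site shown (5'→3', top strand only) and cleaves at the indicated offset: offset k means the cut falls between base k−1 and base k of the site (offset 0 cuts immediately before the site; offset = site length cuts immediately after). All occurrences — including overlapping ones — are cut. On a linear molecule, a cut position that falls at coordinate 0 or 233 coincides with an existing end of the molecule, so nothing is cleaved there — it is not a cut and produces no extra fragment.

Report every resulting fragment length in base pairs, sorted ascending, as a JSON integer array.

[4,5,5,7,8,10,10,11,11,12,12,12,13,14,14,14,16,16,19,20]

Scan for sites:
  HnxI (CACCGAC, off=4): starts [1, 24, 31, 109, 168, 221] → cuts [5, 28, 35, 113, 172, 225]
  LmaI (AACGCGGC, off=8): starts [16, 47, 61, 72, 84, 95, 119, 135, 148, 176, 190, 202, 212] → cuts [24, 55, 69, 80, 92, 103, 127, 143, 156, 184, 198, 210, 220]

All cut coordinates (distinct, sorted): [5, 24, 28, 35, 55, 69, 80, 92, 103, 113, 127, 143, 156, 172, 184, 198, 210, 220, 225]

Fragments:
  [0,5): 5 bp
  [5,24): 19 bp
  [24,28): 4 bp
  [28,35): 7 bp
  [35,55): 20 bp
  [55,69): 14 bp
  [69,80): 11 bp
  [80,92): 12 bp
  [92,103): 11 bp
  [103,113): 10 bp
  [113,127): 14 bp
  [127,143): 16 bp
  [143,156): 13 bp
  [156,172): 16 bp
  [172,184): 12 bp
  [184,198): 14 bp
  [198,210): 12 bp
  [210,220): 10 bp
  [220,225): 5 bp
  [225,233): 8 bp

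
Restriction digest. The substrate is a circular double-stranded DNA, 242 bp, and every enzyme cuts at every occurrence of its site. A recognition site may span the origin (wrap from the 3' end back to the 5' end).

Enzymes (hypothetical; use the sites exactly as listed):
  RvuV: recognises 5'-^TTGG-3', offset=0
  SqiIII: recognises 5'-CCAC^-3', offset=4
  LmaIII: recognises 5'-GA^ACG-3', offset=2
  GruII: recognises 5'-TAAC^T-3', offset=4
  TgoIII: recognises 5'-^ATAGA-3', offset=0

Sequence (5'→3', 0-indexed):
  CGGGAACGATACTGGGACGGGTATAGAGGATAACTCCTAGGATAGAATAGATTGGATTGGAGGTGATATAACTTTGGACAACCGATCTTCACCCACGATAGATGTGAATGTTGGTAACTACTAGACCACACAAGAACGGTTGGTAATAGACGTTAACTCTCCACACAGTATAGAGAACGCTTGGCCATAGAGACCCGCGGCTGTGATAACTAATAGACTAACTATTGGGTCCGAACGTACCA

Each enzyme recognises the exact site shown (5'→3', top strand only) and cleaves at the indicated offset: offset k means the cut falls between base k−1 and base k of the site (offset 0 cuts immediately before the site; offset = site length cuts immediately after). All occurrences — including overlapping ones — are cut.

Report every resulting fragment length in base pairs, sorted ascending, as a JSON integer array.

[1,1,2,2,4,4,4,5,5,5,5,6,6,6,7,7,7,8,9,10,10,11,12,12,13,16,17,23,24]

Scan for sites:
  RvuV TTGG/0: at [51, 56, 73, 110, 139, 180, 224] ⇒ [51, 56, 73, 110, 139, 180, 224]
  SqiIII CCAC/4: at [92, 125, 160, 239] ⇒ [1, 96, 129, 164]
  LmaIII GAACG/2: at [3, 133, 174, 232] ⇒ [5, 135, 176, 234]
  GruII TAACT/4: at [30, 68, 114, 153, 206, 218] ⇒ [34, 72, 118, 157, 210, 222]
  TgoIII ATAGA/0: at [22, 41, 46, 97, 145, 169, 186, 212] ⇒ [22, 41, 46, 97, 145, 169, 186, 212]

All cut coordinates (distinct, sorted): [1, 5, 22, 34, 41, 46, 51, 56, 72, 73, 96, 97, 110, 118, 129, 135, 139, 145, 157, 164, 169, 176, 180, 186, 210, 212, 222, 224, 234]

Fragments:
  1→5: 4 bp
  5→22: 17 bp
  22→34: 12 bp
  34→41: 7 bp
  41→46: 5 bp
  46→51: 5 bp
  51→56: 5 bp
  56→72: 16 bp
  72→73: 1 bp
  73→96: 23 bp
  96→97: 1 bp
  97→110: 13 bp
  110→118: 8 bp
  118→129: 11 bp
  129→135: 6 bp
  135→139: 4 bp
  139→145: 6 bp
  145→157: 12 bp
  157→164: 7 bp
  164→169: 5 bp
  169→176: 7 bp
  176→180: 4 bp
  180→186: 6 bp
  186→210: 24 bp
  210→212: 2 bp
  212→222: 10 bp
  222→224: 2 bp
  224→234: 10 bp
  234→1 (wrap): 242-234+1 = 9 bp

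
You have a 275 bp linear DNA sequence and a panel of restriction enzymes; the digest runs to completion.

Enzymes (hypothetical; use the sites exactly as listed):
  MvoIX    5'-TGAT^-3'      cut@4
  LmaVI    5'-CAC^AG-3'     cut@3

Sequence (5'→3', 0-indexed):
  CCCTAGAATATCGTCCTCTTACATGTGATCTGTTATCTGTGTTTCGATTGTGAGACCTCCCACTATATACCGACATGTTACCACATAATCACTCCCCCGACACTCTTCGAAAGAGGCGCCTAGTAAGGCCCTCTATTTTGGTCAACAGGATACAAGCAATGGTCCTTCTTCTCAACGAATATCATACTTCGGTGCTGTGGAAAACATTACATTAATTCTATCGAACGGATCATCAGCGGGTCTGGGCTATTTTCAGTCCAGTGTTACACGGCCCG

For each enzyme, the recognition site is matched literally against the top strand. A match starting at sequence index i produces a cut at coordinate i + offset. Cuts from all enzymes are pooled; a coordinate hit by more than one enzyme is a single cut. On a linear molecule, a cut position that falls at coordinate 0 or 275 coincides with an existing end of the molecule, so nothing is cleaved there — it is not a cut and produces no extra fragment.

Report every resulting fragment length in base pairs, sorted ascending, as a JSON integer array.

[29,246]

Site scan:
  MvoIX (TGAT, off=4): starts [25] → cuts [29]
  LmaVI (CACAG, off=3): no sites

All cut coordinates (distinct, sorted): [29]

Fragments:
  [0,29): 29 bp
  [29,275): 246 bp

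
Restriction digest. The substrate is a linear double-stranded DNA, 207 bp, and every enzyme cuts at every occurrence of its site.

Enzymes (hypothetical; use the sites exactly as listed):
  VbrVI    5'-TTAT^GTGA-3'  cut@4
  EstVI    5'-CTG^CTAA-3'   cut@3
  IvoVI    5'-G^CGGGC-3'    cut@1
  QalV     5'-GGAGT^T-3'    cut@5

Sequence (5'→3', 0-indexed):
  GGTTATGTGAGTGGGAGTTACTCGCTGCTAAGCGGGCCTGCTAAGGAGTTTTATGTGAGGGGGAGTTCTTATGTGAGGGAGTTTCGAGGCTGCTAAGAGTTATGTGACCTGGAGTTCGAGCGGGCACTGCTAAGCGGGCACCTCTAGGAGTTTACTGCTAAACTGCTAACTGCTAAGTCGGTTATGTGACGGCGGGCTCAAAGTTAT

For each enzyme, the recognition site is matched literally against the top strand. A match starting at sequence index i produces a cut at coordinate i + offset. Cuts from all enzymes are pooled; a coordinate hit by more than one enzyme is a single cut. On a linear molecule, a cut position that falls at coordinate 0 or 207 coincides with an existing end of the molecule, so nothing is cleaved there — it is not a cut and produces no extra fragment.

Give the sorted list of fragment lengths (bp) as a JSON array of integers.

[5,5,5,5,6,6,6,7,7,8,8,9,9,9,10,10,11,12,12,12,13,15,17]

Per-enzyme occurrences:
  VbrVI (TTATGTGA, off=4): starts [2, 50, 68, 99, 181] → cuts [6, 54, 72, 103, 185]
  EstVI (CTGCTAA, off=3): starts [24, 37, 89, 126, 154, 162, 169] → cuts [27, 40, 92, 129, 157, 165, 172]
  IvoVI (GCGGGC, off=1): starts [31, 119, 133, 191] → cuts [32, 120, 134, 192]
  QalV (GGAGTT, off=5): starts [13, 44, 61, 77, 110, 146] → cuts [18, 49, 66, 82, 115, 151]

Pooled cuts: [6, 18, 27, 32, 40, 49, 54, 66, 72, 82, 92, 103, 115, 120, 129, 134, 151, 157, 165, 172, 185, 192]

Fragment lengths:
  [0,6): 6 bp
  [6,18): 12 bp
  [18,27): 9 bp
  [27,32): 5 bp
  [32,40): 8 bp
  [40,49): 9 bp
  [49,54): 5 bp
  [54,66): 12 bp
  [66,72): 6 bp
  [72,82): 10 bp
  [82,92): 10 bp
  [92,103): 11 bp
  [103,115): 12 bp
  [115,120): 5 bp
  [120,129): 9 bp
  [129,134): 5 bp
  [134,151): 17 bp
  [151,157): 6 bp
  [157,165): 8 bp
  [165,172): 7 bp
  [172,185): 13 bp
  [185,192): 7 bp
  [192,207): 15 bp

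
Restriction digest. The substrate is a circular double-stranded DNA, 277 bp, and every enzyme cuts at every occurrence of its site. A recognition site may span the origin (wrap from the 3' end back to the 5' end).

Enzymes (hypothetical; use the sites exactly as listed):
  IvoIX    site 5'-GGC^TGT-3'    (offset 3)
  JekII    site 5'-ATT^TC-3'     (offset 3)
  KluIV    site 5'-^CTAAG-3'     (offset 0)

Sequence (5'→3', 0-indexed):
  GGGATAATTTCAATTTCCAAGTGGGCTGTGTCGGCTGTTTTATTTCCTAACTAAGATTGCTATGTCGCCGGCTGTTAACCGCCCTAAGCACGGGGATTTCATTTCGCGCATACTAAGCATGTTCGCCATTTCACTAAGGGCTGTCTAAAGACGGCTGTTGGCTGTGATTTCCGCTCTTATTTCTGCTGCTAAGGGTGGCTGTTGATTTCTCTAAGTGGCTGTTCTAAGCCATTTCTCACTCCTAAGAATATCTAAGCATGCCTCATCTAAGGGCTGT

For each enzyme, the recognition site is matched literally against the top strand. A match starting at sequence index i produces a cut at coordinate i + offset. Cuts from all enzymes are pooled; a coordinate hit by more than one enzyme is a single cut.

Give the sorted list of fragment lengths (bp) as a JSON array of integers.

[3,3,4,5,6,6,7,7,7,8,8,8,8,9,9,9,9,10,10,11,11,11,12,12,14,15,15,18,22]

Site scan:
  IvoIX (GGCTGT, off=3): starts [23, 32, 69, 138, 152, 159, 196, 216, 271] → cuts [26, 35, 72, 141, 155, 162, 199, 219, 274]
  JekII (ATTTC, off=3): starts [6, 12, 41, 95, 100, 127, 166, 178, 204, 230] → cuts [9, 15, 44, 98, 103, 130, 169, 181, 207, 233]
  KluIV (CTAAG, off=0): starts [50, 83, 112, 133, 188, 210, 223, 241, 251, 266] → cuts [50, 83, 112, 133, 188, 210, 223, 241, 251, 266]

Pooled cuts: [9, 15, 26, 35, 44, 50, 72, 83, 98, 103, 112, 130, 133, 141, 155, 162, 169, 181, 188, 199, 207, 210, 219, 223, 233, 241, 251, 266, 274]

Fragment lengths:
  9→15: 6 bp
  15→26: 11 bp
  26→35: 9 bp
  35→44: 9 bp
  44→50: 6 bp
  50→72: 22 bp
  72→83: 11 bp
  83→98: 15 bp
  98→103: 5 bp
  103→112: 9 bp
  112→130: 18 bp
  130→133: 3 bp
  133→141: 8 bp
  141→155: 14 bp
  155→162: 7 bp
  162→169: 7 bp
  169→181: 12 bp
  181→188: 7 bp
  188→199: 11 bp
  199→207: 8 bp
  207→210: 3 bp
  210→219: 9 bp
  219→223: 4 bp
  223→233: 10 bp
  233→241: 8 bp
  241→251: 10 bp
  251→266: 15 bp
  266→274: 8 bp
  274→9 (wrap): 277-274+9 = 12 bp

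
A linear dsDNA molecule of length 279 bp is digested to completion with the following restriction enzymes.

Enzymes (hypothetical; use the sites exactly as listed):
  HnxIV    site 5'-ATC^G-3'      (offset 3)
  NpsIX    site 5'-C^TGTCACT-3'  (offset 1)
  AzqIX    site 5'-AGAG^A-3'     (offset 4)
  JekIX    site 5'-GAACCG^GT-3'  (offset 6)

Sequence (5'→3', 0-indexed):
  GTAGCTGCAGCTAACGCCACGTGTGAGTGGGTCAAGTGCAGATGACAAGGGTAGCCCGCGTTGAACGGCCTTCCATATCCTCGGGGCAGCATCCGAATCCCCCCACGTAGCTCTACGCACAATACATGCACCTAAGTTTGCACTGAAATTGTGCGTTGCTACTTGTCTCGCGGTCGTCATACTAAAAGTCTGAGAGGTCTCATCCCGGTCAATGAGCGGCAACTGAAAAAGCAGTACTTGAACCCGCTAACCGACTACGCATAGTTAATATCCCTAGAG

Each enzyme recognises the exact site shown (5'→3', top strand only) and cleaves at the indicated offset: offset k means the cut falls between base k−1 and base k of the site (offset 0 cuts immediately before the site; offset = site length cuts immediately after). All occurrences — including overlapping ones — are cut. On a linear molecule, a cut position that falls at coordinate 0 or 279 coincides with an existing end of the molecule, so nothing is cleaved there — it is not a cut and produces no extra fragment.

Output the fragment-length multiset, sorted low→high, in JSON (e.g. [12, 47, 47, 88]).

Site scan:
  HnxIV (ATCG, off=3): no sites
  NpsIX (CTGTCACT, off=1): no sites
  AzqIX (AGAGA, off=4): no sites
  JekIX (GAACCGGT, off=6): no sites

Pooled cuts: ∅

Fragment lengths:
  no cuts → one linear fragment of 279 bp

[279]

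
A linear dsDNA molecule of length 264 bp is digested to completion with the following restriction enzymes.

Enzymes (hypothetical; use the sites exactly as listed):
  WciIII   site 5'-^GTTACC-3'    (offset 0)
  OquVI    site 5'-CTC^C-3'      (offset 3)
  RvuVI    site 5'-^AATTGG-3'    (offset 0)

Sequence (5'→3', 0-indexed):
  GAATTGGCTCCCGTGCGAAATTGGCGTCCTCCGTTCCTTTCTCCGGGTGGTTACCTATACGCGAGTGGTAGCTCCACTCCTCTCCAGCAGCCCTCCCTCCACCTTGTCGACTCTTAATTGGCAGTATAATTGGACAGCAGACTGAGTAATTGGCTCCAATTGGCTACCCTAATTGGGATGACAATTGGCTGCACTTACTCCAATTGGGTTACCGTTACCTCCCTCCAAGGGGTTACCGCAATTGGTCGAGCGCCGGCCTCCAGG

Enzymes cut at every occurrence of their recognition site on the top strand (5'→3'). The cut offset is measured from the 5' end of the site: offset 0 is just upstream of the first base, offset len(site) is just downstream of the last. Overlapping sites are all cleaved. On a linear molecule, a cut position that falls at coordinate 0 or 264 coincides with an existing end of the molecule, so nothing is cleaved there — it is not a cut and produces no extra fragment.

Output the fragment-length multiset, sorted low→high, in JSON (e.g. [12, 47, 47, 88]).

[1,1,1,4,4,4,5,5,6,6,6,6,8,8,8,9,9,11,12,12,12,13,13,16,18,20,21,25]

Site scan:
  WciIII GTTACC/0: at [49, 207, 213, 231] ⇒ [49, 207, 213, 231]
  OquVI CTCC/3: at [7, 28, 40, 71, 76, 81, 92, 96, 153, 197, 218, 222, 257] ⇒ [10, 31, 43, 74, 79, 84, 95, 99, 156, 200, 221, 225, 260]
  RvuVI AATTGG/0: at [1, 18, 115, 127, 147, 157, 170, 182, 201, 239] ⇒ [1, 18, 115, 127, 147, 157, 170, 182, 201, 239]

Pooled cuts: [1, 10, 18, 31, 43, 49, 74, 79, 84, 95, 99, 115, 127, 147, 156, 157, 170, 182, 200, 201, 207, 213, 221, 225, 231, 239, 260]

Fragment lengths:
  [0,1): 1 bp
  [1,10): 9 bp
  [10,18): 8 bp
  [18,31): 13 bp
  [31,43): 12 bp
  [43,49): 6 bp
  [49,74): 25 bp
  [74,79): 5 bp
  [79,84): 5 bp
  [84,95): 11 bp
  [95,99): 4 bp
  [99,115): 16 bp
  [115,127): 12 bp
  [127,147): 20 bp
  [147,156): 9 bp
  [156,157): 1 bp
  [157,170): 13 bp
  [170,182): 12 bp
  [182,200): 18 bp
  [200,201): 1 bp
  [201,207): 6 bp
  [207,213): 6 bp
  [213,221): 8 bp
  [221,225): 4 bp
  [225,231): 6 bp
  [231,239): 8 bp
  [239,260): 21 bp
  [260,264): 4 bp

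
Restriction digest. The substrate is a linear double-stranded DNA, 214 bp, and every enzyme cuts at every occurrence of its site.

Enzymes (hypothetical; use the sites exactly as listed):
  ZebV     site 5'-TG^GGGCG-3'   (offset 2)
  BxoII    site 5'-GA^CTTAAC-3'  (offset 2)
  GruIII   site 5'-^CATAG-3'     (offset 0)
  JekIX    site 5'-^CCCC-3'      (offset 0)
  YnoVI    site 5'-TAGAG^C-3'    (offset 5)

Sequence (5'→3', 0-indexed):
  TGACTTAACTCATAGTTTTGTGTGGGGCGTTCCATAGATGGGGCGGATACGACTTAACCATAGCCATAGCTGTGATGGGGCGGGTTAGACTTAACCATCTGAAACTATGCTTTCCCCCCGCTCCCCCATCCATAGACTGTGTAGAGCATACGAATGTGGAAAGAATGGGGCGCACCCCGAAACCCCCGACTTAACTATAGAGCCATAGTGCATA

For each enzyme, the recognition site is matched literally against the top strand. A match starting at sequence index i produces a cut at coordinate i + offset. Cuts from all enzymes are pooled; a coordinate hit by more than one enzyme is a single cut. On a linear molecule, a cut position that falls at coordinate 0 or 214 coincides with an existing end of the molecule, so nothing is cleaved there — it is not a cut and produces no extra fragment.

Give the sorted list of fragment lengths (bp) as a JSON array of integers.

[1,1,1,1,1,3,6,6,6,7,7,7,7,8,8,8,11,12,12,13,13,14,16,21,24]

Scan for sites:
  ZebV TGGGGCG/2: at [22, 38, 75, 165] ⇒ [24, 40, 77, 167]
  BxoII GACTTAAC/2: at [1, 50, 87, 187] ⇒ [3, 52, 89, 189]
  GruIII CATAG/0: at [10, 32, 58, 64, 130, 203] ⇒ [10, 32, 58, 64, 130, 203]
  JekIX CCCC/0: at [113, 114, 115, 122, 123, 174, 182, 183] ⇒ [113, 114, 115, 122, 123, 174, 182, 183]
  YnoVI TAGAGC/5: at [141, 197] ⇒ [146, 202]

All cut coordinates (distinct, sorted): [3, 10, 24, 32, 40, 52, 58, 64, 77, 89, 113, 114, 115, 122, 123, 130, 146, 167, 174, 182, 183, 189, 202, 203]

Fragment lengths:
  [0,3): 3 bp
  [3,10): 7 bp
  [10,24): 14 bp
  [24,32): 8 bp
  [32,40): 8 bp
  [40,52): 12 bp
  [52,58): 6 bp
  [58,64): 6 bp
  [64,77): 13 bp
  [77,89): 12 bp
  [89,113): 24 bp
  [113,114): 1 bp
  [114,115): 1 bp
  [115,122): 7 bp
  [122,123): 1 bp
  [123,130): 7 bp
  [130,146): 16 bp
  [146,167): 21 bp
  [167,174): 7 bp
  [174,182): 8 bp
  [182,183): 1 bp
  [183,189): 6 bp
  [189,202): 13 bp
  [202,203): 1 bp
  [203,214): 11 bp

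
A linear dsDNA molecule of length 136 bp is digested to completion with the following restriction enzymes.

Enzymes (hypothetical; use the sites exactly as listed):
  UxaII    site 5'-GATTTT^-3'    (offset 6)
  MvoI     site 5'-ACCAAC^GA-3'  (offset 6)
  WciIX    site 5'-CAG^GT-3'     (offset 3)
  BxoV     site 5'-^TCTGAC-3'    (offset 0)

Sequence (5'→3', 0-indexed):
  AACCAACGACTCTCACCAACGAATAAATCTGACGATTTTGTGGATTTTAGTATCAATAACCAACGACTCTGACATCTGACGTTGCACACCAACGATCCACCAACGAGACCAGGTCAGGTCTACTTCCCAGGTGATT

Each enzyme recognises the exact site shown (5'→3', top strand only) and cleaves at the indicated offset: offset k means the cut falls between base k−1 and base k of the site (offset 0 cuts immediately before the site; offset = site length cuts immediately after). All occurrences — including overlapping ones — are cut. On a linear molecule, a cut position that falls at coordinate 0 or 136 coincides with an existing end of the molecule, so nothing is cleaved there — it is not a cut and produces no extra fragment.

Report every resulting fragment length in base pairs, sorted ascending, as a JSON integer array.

Site scan:
  UxaII (GATTTT, off=6): starts [33, 42] → cuts [39, 48]
  MvoI (ACCAACGA, off=6): starts [1, 14, 58, 87, 98] → cuts [7, 20, 64, 93, 104]
  WciIX (CAGGT, off=3): starts [109, 114, 127] → cuts [112, 117, 130]
  BxoV (TCTGAC, off=0): starts [27, 67, 74] → cuts [27, 67, 74]

All cut coordinates (distinct, sorted): [7, 20, 27, 39, 48, 64, 67, 74, 93, 104, 112, 117, 130]

Fragments:
  [0,7): 7 bp
  [7,20): 13 bp
  [20,27): 7 bp
  [27,39): 12 bp
  [39,48): 9 bp
  [48,64): 16 bp
  [64,67): 3 bp
  [67,74): 7 bp
  [74,93): 19 bp
  [93,104): 11 bp
  [104,112): 8 bp
  [112,117): 5 bp
  [117,130): 13 bp
  [130,136): 6 bp

[3,5,6,7,7,7,8,9,11,12,13,13,16,19]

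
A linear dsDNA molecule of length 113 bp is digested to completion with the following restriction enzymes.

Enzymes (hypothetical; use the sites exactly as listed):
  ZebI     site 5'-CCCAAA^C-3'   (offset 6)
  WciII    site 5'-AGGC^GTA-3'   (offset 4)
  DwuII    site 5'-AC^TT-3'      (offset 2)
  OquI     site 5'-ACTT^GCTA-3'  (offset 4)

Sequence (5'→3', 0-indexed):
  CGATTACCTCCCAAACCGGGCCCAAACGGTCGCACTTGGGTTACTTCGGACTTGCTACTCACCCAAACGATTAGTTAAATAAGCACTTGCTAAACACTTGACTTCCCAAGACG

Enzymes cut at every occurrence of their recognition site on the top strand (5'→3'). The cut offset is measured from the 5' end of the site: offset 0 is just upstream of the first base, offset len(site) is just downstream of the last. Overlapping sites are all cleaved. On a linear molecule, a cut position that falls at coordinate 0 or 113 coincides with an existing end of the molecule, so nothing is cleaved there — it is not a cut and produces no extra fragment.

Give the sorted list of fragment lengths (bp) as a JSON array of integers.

[2,2,5,7,9,9,9,11,11,14,15,19]

Site scan:
  ZebI CCCAAAC/6: at [9, 20, 61] ⇒ [15, 26, 67]
  WciII (AGGCGTA, off=4): no sites
  DwuII ACTT/2: at [33, 42, 49, 84, 95, 100] ⇒ [35, 44, 51, 86, 97, 102]
  OquI ACTTGCTA/4: at [49, 84] ⇒ [53, 88]

Pooled cuts: [15, 26, 35, 44, 51, 53, 67, 86, 88, 97, 102]

Fragments:
  [0,15): 15 bp
  [15,26): 11 bp
  [26,35): 9 bp
  [35,44): 9 bp
  [44,51): 7 bp
  [51,53): 2 bp
  [53,67): 14 bp
  [67,86): 19 bp
  [86,88): 2 bp
  [88,97): 9 bp
  [97,102): 5 bp
  [102,113): 11 bp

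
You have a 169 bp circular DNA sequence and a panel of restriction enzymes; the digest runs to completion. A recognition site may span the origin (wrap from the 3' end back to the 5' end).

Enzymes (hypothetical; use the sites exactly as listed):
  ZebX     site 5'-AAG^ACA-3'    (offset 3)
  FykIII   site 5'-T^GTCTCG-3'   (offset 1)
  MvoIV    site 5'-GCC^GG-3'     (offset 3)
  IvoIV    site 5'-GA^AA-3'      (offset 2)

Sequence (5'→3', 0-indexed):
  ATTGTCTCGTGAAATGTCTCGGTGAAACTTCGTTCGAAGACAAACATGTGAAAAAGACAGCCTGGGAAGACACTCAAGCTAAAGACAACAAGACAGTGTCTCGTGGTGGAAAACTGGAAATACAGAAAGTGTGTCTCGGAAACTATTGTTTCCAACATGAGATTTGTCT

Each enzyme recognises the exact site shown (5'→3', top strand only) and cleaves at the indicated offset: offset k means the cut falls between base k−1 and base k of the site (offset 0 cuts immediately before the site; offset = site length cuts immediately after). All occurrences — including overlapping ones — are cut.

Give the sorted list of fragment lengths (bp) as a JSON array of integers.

[3,5,5,6,8,8,8,8,9,10,12,13,13,14,15,32]

Per-enzyme occurrences:
  ZebX (AAGACA, off=3): starts [36, 53, 66, 81, 89] → cuts [39, 56, 69, 84, 92]
  FykIII (TGTCTCG, off=1): starts [2, 14, 96, 131] → cuts [3, 15, 97, 132]
  MvoIV (GCCGG, off=3): no sites
  IvoIV (GAAA, off=2): starts [10, 23, 49, 108, 116, 124, 138] → cuts [12, 25, 51, 110, 118, 126, 140]

Pooled cuts: [3, 12, 15, 25, 39, 51, 56, 69, 84, 92, 97, 110, 118, 126, 132, 140]

Fragment lengths:
  3→12: 9 bp
  12→15: 3 bp
  15→25: 10 bp
  25→39: 14 bp
  39→51: 12 bp
  51→56: 5 bp
  56→69: 13 bp
  69→84: 15 bp
  84→92: 8 bp
  92→97: 5 bp
  97→110: 13 bp
  110→118: 8 bp
  118→126: 8 bp
  126→132: 6 bp
  132→140: 8 bp
  140→3 (wrap): 169-140+3 = 32 bp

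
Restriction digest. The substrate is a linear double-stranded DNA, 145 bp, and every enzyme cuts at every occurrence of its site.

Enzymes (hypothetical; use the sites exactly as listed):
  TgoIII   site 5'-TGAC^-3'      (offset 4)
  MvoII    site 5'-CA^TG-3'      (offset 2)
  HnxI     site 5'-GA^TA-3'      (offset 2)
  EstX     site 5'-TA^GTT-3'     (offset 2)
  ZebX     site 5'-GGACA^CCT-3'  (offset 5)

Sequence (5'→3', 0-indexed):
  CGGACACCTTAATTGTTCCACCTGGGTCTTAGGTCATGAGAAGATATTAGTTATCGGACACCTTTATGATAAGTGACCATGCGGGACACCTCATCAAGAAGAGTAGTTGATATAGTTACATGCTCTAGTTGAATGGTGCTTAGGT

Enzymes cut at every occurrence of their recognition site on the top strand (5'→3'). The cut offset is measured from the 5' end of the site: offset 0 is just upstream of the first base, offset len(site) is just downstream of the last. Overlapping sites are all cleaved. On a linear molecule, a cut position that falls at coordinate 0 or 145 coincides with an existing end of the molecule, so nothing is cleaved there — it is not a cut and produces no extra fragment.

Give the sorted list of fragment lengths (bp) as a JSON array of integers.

Site scan:
  TgoIII (TGAC, off=4): starts [73] → cuts [77]
  MvoII (CATG, off=2): starts [34, 77, 118] → cuts [36, 79, 120]
  HnxI (GATA, off=2): starts [42, 67, 108] → cuts [44, 69, 110]
  EstX (TAGTT, off=2): starts [47, 103, 112, 125] → cuts [49, 105, 114, 127]
  ZebX (GGACACCT, off=5): starts [1, 55, 83] → cuts [6, 60, 88]

All cut coordinates (distinct, sorted): [6, 36, 44, 49, 60, 69, 77, 79, 88, 105, 110, 114, 120, 127]

Fragments:
  [0,6): 6 bp
  [6,36): 30 bp
  [36,44): 8 bp
  [44,49): 5 bp
  [49,60): 11 bp
  [60,69): 9 bp
  [69,77): 8 bp
  [77,79): 2 bp
  [79,88): 9 bp
  [88,105): 17 bp
  [105,110): 5 bp
  [110,114): 4 bp
  [114,120): 6 bp
  [120,127): 7 bp
  [127,145): 18 bp

[2,4,5,5,6,6,7,8,8,9,9,11,17,18,30]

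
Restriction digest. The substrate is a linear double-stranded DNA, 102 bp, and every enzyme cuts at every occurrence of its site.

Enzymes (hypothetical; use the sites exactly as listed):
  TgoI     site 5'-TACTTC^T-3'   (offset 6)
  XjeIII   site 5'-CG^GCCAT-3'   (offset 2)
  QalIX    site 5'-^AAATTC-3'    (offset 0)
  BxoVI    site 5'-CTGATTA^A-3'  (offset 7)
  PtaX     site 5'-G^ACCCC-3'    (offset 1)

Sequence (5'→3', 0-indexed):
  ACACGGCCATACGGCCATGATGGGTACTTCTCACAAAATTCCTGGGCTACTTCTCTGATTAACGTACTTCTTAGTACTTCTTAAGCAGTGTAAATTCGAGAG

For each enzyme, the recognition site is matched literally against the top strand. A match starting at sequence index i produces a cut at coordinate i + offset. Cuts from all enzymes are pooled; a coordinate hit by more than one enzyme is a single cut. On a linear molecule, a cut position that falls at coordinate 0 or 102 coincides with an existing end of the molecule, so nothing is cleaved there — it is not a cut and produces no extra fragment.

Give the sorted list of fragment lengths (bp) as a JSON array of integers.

Site scan:
  TgoI (TACTTCT, off=6): starts [24, 47, 64, 74] → cuts [30, 53, 70, 80]
  XjeIII (CGGCCAT, off=2): starts [3, 11] → cuts [5, 13]
  QalIX (AAATTC, off=0): starts [35, 91] → cuts [35, 91]
  BxoVI (CTGATTAA, off=7): starts [54] → cuts [61]
  PtaX (GACCCC, off=1): no sites

All cut coordinates (distinct, sorted): [5, 13, 30, 35, 53, 61, 70, 80, 91]

Fragments:
  [0,5): 5 bp
  [5,13): 8 bp
  [13,30): 17 bp
  [30,35): 5 bp
  [35,53): 18 bp
  [53,61): 8 bp
  [61,70): 9 bp
  [70,80): 10 bp
  [80,91): 11 bp
  [91,102): 11 bp

[5,5,8,8,9,10,11,11,17,18]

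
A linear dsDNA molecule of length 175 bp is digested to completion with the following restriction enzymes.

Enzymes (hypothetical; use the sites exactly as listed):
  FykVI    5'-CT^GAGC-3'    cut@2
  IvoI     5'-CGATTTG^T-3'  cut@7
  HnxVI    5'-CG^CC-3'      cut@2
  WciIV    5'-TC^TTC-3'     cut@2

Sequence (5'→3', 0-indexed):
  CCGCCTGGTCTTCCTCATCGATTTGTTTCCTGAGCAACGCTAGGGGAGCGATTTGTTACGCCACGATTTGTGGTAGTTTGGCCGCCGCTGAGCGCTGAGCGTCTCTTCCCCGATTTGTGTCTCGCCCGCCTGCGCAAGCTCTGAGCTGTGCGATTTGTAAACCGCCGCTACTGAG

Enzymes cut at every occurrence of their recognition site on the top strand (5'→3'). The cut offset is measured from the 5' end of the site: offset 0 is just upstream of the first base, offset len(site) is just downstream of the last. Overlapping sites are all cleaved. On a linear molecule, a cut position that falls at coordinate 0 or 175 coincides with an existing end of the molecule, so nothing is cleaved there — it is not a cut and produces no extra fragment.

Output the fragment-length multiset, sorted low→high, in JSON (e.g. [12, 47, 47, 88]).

[3,4,5,5,6,7,7,7,7,9,10,11,12,14,14,15,15,24]

Per-enzyme occurrences:
  FykVI (CTGAGC, off=2): starts [29, 87, 94, 140] → cuts [31, 89, 96, 142]
  IvoI (CGATTTGT, off=7): starts [18, 48, 63, 110, 150] → cuts [25, 55, 70, 117, 157]
  HnxVI (CGCC, off=2): starts [1, 58, 82, 122, 126, 162] → cuts [3, 60, 84, 124, 128, 164]
  WciIV (TCTTC, off=2): starts [8, 103] → cuts [10, 105]

All cut coordinates (distinct, sorted): [3, 10, 25, 31, 55, 60, 70, 84, 89, 96, 105, 117, 124, 128, 142, 157, 164]

Fragments:
  [0,3): 3 bp
  [3,10): 7 bp
  [10,25): 15 bp
  [25,31): 6 bp
  [31,55): 24 bp
  [55,60): 5 bp
  [60,70): 10 bp
  [70,84): 14 bp
  [84,89): 5 bp
  [89,96): 7 bp
  [96,105): 9 bp
  [105,117): 12 bp
  [117,124): 7 bp
  [124,128): 4 bp
  [128,142): 14 bp
  [142,157): 15 bp
  [157,164): 7 bp
  [164,175): 11 bp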